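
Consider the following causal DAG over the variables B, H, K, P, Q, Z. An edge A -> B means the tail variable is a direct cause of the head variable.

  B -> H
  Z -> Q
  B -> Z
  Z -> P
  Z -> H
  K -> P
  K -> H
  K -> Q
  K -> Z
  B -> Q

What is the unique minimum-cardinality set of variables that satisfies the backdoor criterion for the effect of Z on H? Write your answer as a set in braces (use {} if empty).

{B, K}

Variables eligible for adjustment (non-descendants of Z, excluding Z and H): {B, K}.
Backdoor paths from Z to H:
  P1: Z <- K -> Q <- B -> H
  P2: Z <- K -> H
  P3: Z <- B -> Q <- K -> H
  P4: Z <- B -> H
The empty set is not sufficient: P2 (Z <- K -> H) has no collider blocking it and no conditioned non-collider, so it is open.
Try {B, K}:
  P1: blocked at fork node K ∈ conditioning set.
  P2: blocked at fork node K ∈ conditioning set.
  P3: blocked at fork node B ∈ conditioning set.
  P4: blocked at fork node B ∈ conditioning set.
{B, K} contains no descendant of Z and blocks every backdoor path.
Every element of {B, K} is needed (dropping B leaves P4 open; dropping K leaves P2 open), so no proper subset is valid.
Among all size-2 subsets of the eligible variables, only {B, K} blocks every backdoor path, so it is the unique smallest valid adjustment set.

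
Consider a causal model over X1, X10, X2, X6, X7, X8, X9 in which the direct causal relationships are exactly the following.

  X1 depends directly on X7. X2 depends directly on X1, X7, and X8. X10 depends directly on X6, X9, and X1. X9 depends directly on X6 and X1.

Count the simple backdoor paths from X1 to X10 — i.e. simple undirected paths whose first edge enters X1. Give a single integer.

A backdoor path from X1 to X10 is any simple undirected path whose first edge points into X1 (i.e. leaves X1 via a parent).
Parents of X1: {X7}.
No simple path from any parent of X1 reaches X10 without revisiting X1, so there are no backdoor paths.

0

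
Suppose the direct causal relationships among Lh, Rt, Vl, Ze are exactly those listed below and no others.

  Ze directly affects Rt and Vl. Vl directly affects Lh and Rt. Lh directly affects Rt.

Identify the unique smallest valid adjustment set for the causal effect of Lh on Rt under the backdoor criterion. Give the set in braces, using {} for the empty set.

Variables eligible for adjustment (non-descendants of Lh, excluding Lh and Rt): {Vl, Ze}.
Backdoor paths from Lh to Rt:
  P1: Lh <- Vl <- Ze -> Rt
  P2: Lh <- Vl -> Rt
The empty set is not sufficient: P1 (Lh <- Vl <- Ze -> Rt) has no collider blocking it and no conditioned non-collider, so it is open.
Try {Vl}:
  P1: blocked at chain node Vl ∈ conditioning set.
  P2: blocked at fork node Vl ∈ conditioning set.
{Vl} contains no descendant of Lh and blocks every backdoor path.
No other singleton works — e.g. {Ze} leaves P2 open — so {Vl} is the unique smallest valid adjustment set.

{Vl}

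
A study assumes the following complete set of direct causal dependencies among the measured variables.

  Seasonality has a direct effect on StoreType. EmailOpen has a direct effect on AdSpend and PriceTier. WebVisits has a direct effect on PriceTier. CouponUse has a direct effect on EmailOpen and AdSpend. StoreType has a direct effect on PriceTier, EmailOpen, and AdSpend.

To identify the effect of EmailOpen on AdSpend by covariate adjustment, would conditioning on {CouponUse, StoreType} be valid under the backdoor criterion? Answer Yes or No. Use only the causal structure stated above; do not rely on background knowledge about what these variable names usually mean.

Backdoor paths from EmailOpen to AdSpend (paths whose first edge points into EmailOpen):
  P1: EmailOpen <- CouponUse -> AdSpend
  P2: EmailOpen <- StoreType -> AdSpend
Condition 1 (no descendant of EmailOpen in the set): holds — descendants of EmailOpen are {AdSpend, PriceTier}; none are in {CouponUse, StoreType}.
Condition 2 (every backdoor path blocked by {CouponUse, StoreType}):
  P1: blocked at fork node CouponUse ∈ conditioning set.
  P2: blocked at fork node StoreType ∈ conditioning set.
{CouponUse, StoreType} satisfies the backdoor criterion.

Yes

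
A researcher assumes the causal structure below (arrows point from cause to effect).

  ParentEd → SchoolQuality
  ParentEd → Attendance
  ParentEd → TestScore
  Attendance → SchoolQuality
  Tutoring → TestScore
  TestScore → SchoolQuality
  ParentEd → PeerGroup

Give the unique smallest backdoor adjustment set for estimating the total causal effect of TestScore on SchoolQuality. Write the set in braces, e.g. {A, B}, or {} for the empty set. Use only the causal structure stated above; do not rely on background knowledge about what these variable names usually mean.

{ParentEd}

Variables eligible for adjustment (non-descendants of TestScore, excluding TestScore and SchoolQuality): {Attendance, ParentEd, PeerGroup, Tutoring}.
Backdoor paths from TestScore to SchoolQuality:
  P1: TestScore <- ParentEd -> Attendance -> SchoolQuality
  P2: TestScore <- ParentEd -> SchoolQuality
The empty set is not sufficient: P1 (TestScore <- ParentEd -> Attendance -> SchoolQuality) has no collider blocking it and no conditioned non-collider, so it is open.
Try {ParentEd}:
  P1: blocked at fork node ParentEd ∈ conditioning set.
  P2: blocked at fork node ParentEd ∈ conditioning set.
{ParentEd} contains no descendant of TestScore and blocks every backdoor path.
No other singleton works — e.g. {Tutoring} leaves P1 open — so {ParentEd} is the unique smallest valid adjustment set.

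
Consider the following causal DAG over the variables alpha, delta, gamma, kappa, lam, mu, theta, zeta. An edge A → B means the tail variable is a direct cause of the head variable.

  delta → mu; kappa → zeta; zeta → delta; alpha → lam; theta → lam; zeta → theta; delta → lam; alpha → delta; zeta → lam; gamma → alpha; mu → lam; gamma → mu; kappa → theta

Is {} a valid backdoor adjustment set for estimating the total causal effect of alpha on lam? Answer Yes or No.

Backdoor paths from alpha to lam (paths whose first edge points into alpha):
  P1: alpha <- gamma -> mu <- delta <- zeta <- kappa -> theta -> lam
  P2: alpha <- gamma -> mu <- delta <- zeta -> theta -> lam
  P3: alpha <- gamma -> mu <- delta <- zeta -> lam
  P4: alpha <- gamma -> mu <- delta -> lam
  P5: alpha <- gamma -> mu -> lam
Condition 1 (no descendant of alpha in the set): holds — descendants of alpha are {delta, lam, mu}; none are in {}.
Condition 2 (every backdoor path blocked by {}):
  P1: blocked at collider mu (neither it nor any descendant is in the conditioning set).
  P2: blocked at collider mu (neither it nor any descendant is in the conditioning set).
  P3: blocked at collider mu (neither it nor any descendant is in the conditioning set).
  P4: blocked at collider mu (neither it nor any descendant is in the conditioning set).
  P5: open — no interior node is in the conditioning set.
{} does not satisfy the backdoor criterion.

No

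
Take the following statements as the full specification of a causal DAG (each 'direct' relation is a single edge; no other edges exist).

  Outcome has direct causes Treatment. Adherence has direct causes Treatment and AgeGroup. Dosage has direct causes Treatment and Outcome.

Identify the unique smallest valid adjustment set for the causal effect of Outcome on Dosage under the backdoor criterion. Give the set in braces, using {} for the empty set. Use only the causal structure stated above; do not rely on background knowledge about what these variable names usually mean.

Variables eligible for adjustment (non-descendants of Outcome, excluding Outcome and Dosage): {Adherence, AgeGroup, Treatment}.
Backdoor paths from Outcome to Dosage:
  P1: Outcome <- Treatment -> Dosage
The empty set is not sufficient: P1 (Outcome <- Treatment -> Dosage) has no collider blocking it and no conditioned non-collider, so it is open.
Try {Treatment}:
  P1: blocked at fork node Treatment ∈ conditioning set.
{Treatment} contains no descendant of Outcome and blocks every backdoor path.
No other singleton works — e.g. {AgeGroup} leaves P1 open — so {Treatment} is the unique smallest valid adjustment set.

{Treatment}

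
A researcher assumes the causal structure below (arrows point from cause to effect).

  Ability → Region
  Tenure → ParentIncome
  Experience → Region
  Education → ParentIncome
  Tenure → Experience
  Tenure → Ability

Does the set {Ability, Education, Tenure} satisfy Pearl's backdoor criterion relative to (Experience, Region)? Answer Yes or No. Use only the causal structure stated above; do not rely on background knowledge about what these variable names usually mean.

Yes

Backdoor paths from Experience to Region (paths whose first edge points into Experience):
  P1: Experience <- Tenure -> Ability -> Region
Condition 1 (no descendant of Experience in the set): holds — descendants of Experience are {Region}; none are in {Ability, Education, Tenure}.
Condition 2 (every backdoor path blocked by {Ability, Education, Tenure}):
  P1: blocked at fork node Tenure ∈ conditioning set.
{Ability, Education, Tenure} satisfies the backdoor criterion.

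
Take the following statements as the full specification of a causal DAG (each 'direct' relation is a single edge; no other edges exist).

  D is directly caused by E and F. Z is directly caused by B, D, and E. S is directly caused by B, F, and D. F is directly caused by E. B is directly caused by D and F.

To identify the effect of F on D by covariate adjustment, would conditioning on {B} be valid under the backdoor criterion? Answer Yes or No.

No

Backdoor paths from F to D (paths whose first edge points into F):
  P1: F <- E -> D
  P2: F <- E -> Z <- D
  P3: F <- E -> Z <- B <- D
  P4: F <- E -> Z <- B -> S <- D
Condition 1 (no descendant of F in the set): FAILS — B is a descendant of F.
Condition 2 (every backdoor path blocked by {B}):
  P1: open — no interior node is in the conditioning set.
  P2: blocked at collider Z (neither it nor any descendant is in the conditioning set).
  P3: blocked at collider Z (neither it nor any descendant is in the conditioning set).
  P4: blocked at collider Z (neither it nor any descendant is in the conditioning set).
{B} does not satisfy the backdoor criterion.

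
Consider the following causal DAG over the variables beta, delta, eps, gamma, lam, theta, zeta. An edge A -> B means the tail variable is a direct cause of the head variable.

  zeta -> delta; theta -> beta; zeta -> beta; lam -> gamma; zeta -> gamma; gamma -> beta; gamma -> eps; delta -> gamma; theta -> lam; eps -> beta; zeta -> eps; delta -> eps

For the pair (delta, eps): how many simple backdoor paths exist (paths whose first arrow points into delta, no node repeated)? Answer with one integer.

7

A backdoor path from delta to eps is any simple undirected path whose first edge points into delta (i.e. leaves delta via a parent).
Parents of delta: {zeta}.
Enumerating:
  P1: delta <- zeta -> gamma <- lam <- theta -> beta <- eps
  P2: delta <- zeta -> gamma -> eps
  P3: delta <- zeta -> gamma -> beta <- eps
  P4: delta <- zeta -> eps
  P5: delta <- zeta -> beta <- theta -> lam -> gamma -> eps
  P6: delta <- zeta -> beta <- gamma -> eps
  P7: delta <- zeta -> beta <- eps
That exhausts the simple backdoor paths. Count: 7.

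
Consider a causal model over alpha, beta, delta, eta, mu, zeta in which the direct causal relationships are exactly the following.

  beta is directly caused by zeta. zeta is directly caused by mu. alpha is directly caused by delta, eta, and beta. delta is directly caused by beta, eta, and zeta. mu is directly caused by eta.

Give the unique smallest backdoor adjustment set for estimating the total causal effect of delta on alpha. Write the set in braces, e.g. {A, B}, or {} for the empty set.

{beta, eta}

Variables eligible for adjustment (non-descendants of delta, excluding delta and alpha): {beta, eta, mu, zeta}.
Backdoor paths from delta to alpha:
  P1: delta <- eta -> mu -> zeta -> beta -> alpha
  P2: delta <- eta -> alpha
  P3: delta <- zeta <- mu <- eta -> alpha
  P4: delta <- zeta -> beta -> alpha
  P5: delta <- beta <- zeta <- mu <- eta -> alpha
  P6: delta <- beta -> alpha
The empty set is not sufficient: P1 (delta <- eta -> mu -> zeta -> beta -> alpha) has no collider blocking it and no conditioned non-collider, so it is open.
Try {beta, eta}:
  P1: blocked at fork node eta ∈ conditioning set.
  P2: blocked at fork node eta ∈ conditioning set.
  P3: blocked at fork node eta ∈ conditioning set.
  P4: blocked at chain node beta ∈ conditioning set.
  P5: blocked at chain node beta ∈ conditioning set.
  P6: blocked at fork node beta ∈ conditioning set.
{beta, eta} contains no descendant of delta and blocks every backdoor path.
Every element of {beta, eta} is needed (dropping beta leaves P4 open; dropping eta leaves P2 open), so no proper subset is valid.
Among all size-2 subsets of the eligible variables, only {beta, eta} blocks every backdoor path, so it is the unique smallest valid adjustment set.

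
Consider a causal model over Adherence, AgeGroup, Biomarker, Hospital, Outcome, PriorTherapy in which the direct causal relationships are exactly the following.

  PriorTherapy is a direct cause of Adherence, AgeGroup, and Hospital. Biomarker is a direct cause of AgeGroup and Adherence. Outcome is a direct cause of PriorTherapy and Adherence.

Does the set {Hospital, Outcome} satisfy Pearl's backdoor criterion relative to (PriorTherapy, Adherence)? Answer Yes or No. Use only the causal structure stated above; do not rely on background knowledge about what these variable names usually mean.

No

Backdoor paths from PriorTherapy to Adherence (paths whose first edge points into PriorTherapy):
  P1: PriorTherapy <- Outcome -> Adherence
Condition 1 (no descendant of PriorTherapy in the set): FAILS — Hospital is a descendant of PriorTherapy.
Condition 2 (every backdoor path blocked by {Hospital, Outcome}):
  P1: blocked at fork node Outcome ∈ conditioning set.
{Hospital, Outcome} does not satisfy the backdoor criterion.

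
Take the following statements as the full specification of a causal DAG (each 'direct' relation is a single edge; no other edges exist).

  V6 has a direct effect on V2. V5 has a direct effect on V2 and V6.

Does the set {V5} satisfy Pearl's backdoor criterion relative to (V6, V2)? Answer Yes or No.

Yes

Backdoor paths from V6 to V2 (paths whose first edge points into V6):
  P1: V6 <- V5 -> V2
Condition 1 (no descendant of V6 in the set): holds — descendants of V6 are {V2}; none are in {V5}.
Condition 2 (every backdoor path blocked by {V5}):
  P1: blocked at fork node V5 ∈ conditioning set.
{V5} satisfies the backdoor criterion.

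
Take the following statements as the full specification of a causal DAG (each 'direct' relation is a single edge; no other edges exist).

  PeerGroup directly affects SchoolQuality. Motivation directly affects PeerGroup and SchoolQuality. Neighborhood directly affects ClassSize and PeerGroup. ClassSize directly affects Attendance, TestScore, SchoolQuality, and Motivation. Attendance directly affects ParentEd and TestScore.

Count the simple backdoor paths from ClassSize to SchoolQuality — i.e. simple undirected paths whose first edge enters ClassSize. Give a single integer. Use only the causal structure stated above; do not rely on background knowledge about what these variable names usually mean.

2

A backdoor path from ClassSize to SchoolQuality is any simple undirected path whose first edge points into ClassSize (i.e. leaves ClassSize via a parent).
Parents of ClassSize: {Neighborhood}.
Enumerating:
  P1: ClassSize <- Neighborhood -> PeerGroup <- Motivation -> SchoolQuality
  P2: ClassSize <- Neighborhood -> PeerGroup -> SchoolQuality
That exhausts the simple backdoor paths. Count: 2.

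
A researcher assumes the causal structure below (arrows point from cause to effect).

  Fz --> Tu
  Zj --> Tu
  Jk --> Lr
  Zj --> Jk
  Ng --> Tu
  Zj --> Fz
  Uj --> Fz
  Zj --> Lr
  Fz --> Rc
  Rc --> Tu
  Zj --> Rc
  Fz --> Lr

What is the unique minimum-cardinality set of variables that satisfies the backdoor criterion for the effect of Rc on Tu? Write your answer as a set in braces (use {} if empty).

{Fz, Zj}

Variables eligible for adjustment (non-descendants of Rc, excluding Rc and Tu): {Fz, Jk, Lr, Ng, Uj, Zj}.
Backdoor paths from Rc to Tu:
  P1: Rc <- Zj -> Jk -> Lr <- Fz -> Tu
  P2: Rc <- Zj -> Fz -> Tu
  P3: Rc <- Zj -> Lr <- Fz -> Tu
  P4: Rc <- Zj -> Tu
  P5: Rc <- Fz <- Zj -> Tu
  P6: Rc <- Fz -> Lr <- Zj -> Tu
  P7: Rc <- Fz -> Lr <- Jk <- Zj -> Tu
  P8: Rc <- Fz -> Tu
The empty set is not sufficient: P2 (Rc <- Zj -> Fz -> Tu) has no collider blocking it and no conditioned non-collider, so it is open.
Try {Fz, Zj}:
  P1: blocked at fork node Zj ∈ conditioning set.
  P2: blocked at fork node Zj ∈ conditioning set.
  P3: blocked at fork node Zj ∈ conditioning set.
  P4: blocked at fork node Zj ∈ conditioning set.
  P5: blocked at chain node Fz ∈ conditioning set.
  P6: blocked at fork node Fz ∈ conditioning set.
  P7: blocked at fork node Fz ∈ conditioning set.
  P8: blocked at fork node Fz ∈ conditioning set.
{Fz, Zj} contains no descendant of Rc and blocks every backdoor path.
Every element of {Fz, Zj} is needed (dropping Fz leaves P8 open; dropping Zj leaves P4 open), so no proper subset is valid.
Among all size-2 subsets of the eligible variables, only {Fz, Zj} blocks every backdoor path, so it is the unique smallest valid adjustment set.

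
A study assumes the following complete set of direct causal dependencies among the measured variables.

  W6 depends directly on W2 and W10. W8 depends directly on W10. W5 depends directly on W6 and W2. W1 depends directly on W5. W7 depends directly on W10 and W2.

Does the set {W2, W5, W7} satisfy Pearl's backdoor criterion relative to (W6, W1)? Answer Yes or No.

Backdoor paths from W6 to W1 (paths whose first edge points into W6):
  P1: W6 <- W2 -> W5 -> W1
  P2: W6 <- W10 -> W7 <- W2 -> W5 -> W1
Condition 1 (no descendant of W6 in the set): FAILS — W5 is a descendant of W6.
Condition 2 (every backdoor path blocked by {W2, W5, W7}):
  P1: blocked at fork node W2 ∈ conditioning set.
  P2: blocked at fork node W2 ∈ conditioning set.
{W2, W5, W7} does not satisfy the backdoor criterion.

No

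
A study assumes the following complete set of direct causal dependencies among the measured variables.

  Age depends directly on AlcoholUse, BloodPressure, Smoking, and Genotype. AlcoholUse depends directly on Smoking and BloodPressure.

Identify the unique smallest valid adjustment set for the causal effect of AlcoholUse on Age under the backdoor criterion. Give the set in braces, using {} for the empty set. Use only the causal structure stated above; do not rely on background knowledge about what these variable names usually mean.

{BloodPressure, Smoking}

Variables eligible for adjustment (non-descendants of AlcoholUse, excluding AlcoholUse and Age): {BloodPressure, Genotype, Smoking}.
Backdoor paths from AlcoholUse to Age:
  P1: AlcoholUse <- Smoking -> Age
  P2: AlcoholUse <- BloodPressure -> Age
The empty set is not sufficient: P1 (AlcoholUse <- Smoking -> Age) has no collider blocking it and no conditioned non-collider, so it is open.
Try {BloodPressure, Smoking}:
  P1: blocked at fork node Smoking ∈ conditioning set.
  P2: blocked at fork node BloodPressure ∈ conditioning set.
{BloodPressure, Smoking} contains no descendant of AlcoholUse and blocks every backdoor path.
Every element of {BloodPressure, Smoking} is needed (dropping BloodPressure leaves P2 open; dropping Smoking leaves P1 open), so no proper subset is valid.
Among all size-2 subsets of the eligible variables, only {BloodPressure, Smoking} blocks every backdoor path, so it is the unique smallest valid adjustment set.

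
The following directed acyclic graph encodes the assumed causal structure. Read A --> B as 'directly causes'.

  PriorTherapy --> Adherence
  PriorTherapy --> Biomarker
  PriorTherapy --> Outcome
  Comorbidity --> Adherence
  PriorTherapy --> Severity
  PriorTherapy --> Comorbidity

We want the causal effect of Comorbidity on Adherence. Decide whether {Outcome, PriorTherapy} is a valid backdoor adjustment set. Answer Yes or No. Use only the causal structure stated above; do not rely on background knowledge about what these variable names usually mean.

Yes

Backdoor paths from Comorbidity to Adherence (paths whose first edge points into Comorbidity):
  P1: Comorbidity <- PriorTherapy -> Adherence
Condition 1 (no descendant of Comorbidity in the set): holds — descendants of Comorbidity are {Adherence}; none are in {Outcome, PriorTherapy}.
Condition 2 (every backdoor path blocked by {Outcome, PriorTherapy}):
  P1: blocked at fork node PriorTherapy ∈ conditioning set.
{Outcome, PriorTherapy} satisfies the backdoor criterion.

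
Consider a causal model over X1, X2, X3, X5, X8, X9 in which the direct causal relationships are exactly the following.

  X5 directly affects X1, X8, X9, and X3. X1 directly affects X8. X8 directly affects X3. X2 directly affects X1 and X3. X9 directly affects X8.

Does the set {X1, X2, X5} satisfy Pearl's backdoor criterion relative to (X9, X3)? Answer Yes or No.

Backdoor paths from X9 to X3 (paths whose first edge points into X9):
  P1: X9 <- X5 -> X1 <- X2 -> X3
  P2: X9 <- X5 -> X1 -> X8 -> X3
  P3: X9 <- X5 -> X8 <- X1 <- X2 -> X3
  P4: X9 <- X5 -> X8 -> X3
  P5: X9 <- X5 -> X3
Condition 1 (no descendant of X9 in the set): holds — descendants of X9 are {X3, X8}; none are in {X1, X2, X5}.
Condition 2 (every backdoor path blocked by {X1, X2, X5}):
  P1: blocked at fork node X5 ∈ conditioning set.
  P2: blocked at fork node X5 ∈ conditioning set.
  P3: blocked at fork node X5 ∈ conditioning set.
  P4: blocked at fork node X5 ∈ conditioning set.
  P5: blocked at fork node X5 ∈ conditioning set.
{X1, X2, X5} satisfies the backdoor criterion.

Yes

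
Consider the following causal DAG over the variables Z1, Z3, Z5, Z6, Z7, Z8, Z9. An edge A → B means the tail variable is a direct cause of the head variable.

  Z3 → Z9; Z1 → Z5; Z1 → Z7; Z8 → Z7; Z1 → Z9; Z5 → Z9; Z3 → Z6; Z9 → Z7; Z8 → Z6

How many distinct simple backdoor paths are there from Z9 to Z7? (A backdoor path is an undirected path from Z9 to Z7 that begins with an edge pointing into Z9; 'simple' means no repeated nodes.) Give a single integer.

A backdoor path from Z9 to Z7 is any simple undirected path whose first edge points into Z9 (i.e. leaves Z9 via a parent).
Parents of Z9: {Z1, Z3, Z5}.
Enumerating:
  P1: Z9 <- Z1 -> Z7
  P2: Z9 <- Z5 <- Z1 -> Z7
  P3: Z9 <- Z3 -> Z6 <- Z8 -> Z7
That exhausts the simple backdoor paths. Count: 3.

3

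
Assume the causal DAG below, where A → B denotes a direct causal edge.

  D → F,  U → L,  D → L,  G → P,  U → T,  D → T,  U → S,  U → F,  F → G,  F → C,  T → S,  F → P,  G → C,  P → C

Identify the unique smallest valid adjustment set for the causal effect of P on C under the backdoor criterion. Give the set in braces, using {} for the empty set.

Variables eligible for adjustment (non-descendants of P, excluding P and C): {D, F, G, L, S, T, U}.
Backdoor paths from P to C:
  P1: P <- F -> G -> C
  P2: P <- F -> C
  P3: P <- G <- F -> C
  P4: P <- G -> C
The empty set is not sufficient: P1 (P <- F -> G -> C) has no collider blocking it and no conditioned non-collider, so it is open.
Try {F, G}:
  P1: blocked at fork node F ∈ conditioning set.
  P2: blocked at fork node F ∈ conditioning set.
  P3: blocked at chain node G ∈ conditioning set.
  P4: blocked at fork node G ∈ conditioning set.
{F, G} contains no descendant of P and blocks every backdoor path.
Every element of {F, G} is needed (dropping F leaves P2 open; dropping G leaves P4 open), so no proper subset is valid.
Among all size-2 subsets of the eligible variables, only {F, G} blocks every backdoor path, so it is the unique smallest valid adjustment set.

{F, G}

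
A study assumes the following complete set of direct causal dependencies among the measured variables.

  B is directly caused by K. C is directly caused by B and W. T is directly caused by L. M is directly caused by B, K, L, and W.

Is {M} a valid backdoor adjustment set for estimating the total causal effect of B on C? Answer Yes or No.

Backdoor paths from B to C (paths whose first edge points into B):
  P1: B <- K -> M <- W -> C
Condition 1 (no descendant of B in the set): FAILS — M is a descendant of B.
Condition 2 (every backdoor path blocked by {M}):
  P1: open — collider(s) M are conditioned on (or have a conditioned descendant) and no non-collider on the path is in the set.
{M} does not satisfy the backdoor criterion.

No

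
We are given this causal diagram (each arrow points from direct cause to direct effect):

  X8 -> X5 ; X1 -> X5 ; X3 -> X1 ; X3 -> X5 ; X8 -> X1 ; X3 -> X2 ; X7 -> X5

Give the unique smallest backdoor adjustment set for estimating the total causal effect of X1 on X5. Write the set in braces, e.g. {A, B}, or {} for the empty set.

{X3, X8}

Variables eligible for adjustment (non-descendants of X1, excluding X1 and X5): {X2, X3, X7, X8}.
Backdoor paths from X1 to X5:
  P1: X1 <- X3 -> X5
  P2: X1 <- X8 -> X5
The empty set is not sufficient: P1 (X1 <- X3 -> X5) has no collider blocking it and no conditioned non-collider, so it is open.
Try {X3, X8}:
  P1: blocked at fork node X3 ∈ conditioning set.
  P2: blocked at fork node X8 ∈ conditioning set.
{X3, X8} contains no descendant of X1 and blocks every backdoor path.
Every element of {X3, X8} is needed (dropping X3 leaves P1 open; dropping X8 leaves P2 open), so no proper subset is valid.
Among all size-2 subsets of the eligible variables, only {X3, X8} blocks every backdoor path, so it is the unique smallest valid adjustment set.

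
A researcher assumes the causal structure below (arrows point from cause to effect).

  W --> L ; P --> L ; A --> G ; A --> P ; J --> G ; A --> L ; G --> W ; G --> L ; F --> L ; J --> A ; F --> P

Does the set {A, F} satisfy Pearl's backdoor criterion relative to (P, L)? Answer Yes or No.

Backdoor paths from P to L (paths whose first edge points into P):
  P1: P <- A <- J -> G -> W -> L
  P2: P <- A <- J -> G -> L
  P3: P <- A -> G -> W -> L
  P4: P <- A -> G -> L
  P5: P <- A -> L
  P6: P <- F -> L
Condition 1 (no descendant of P in the set): holds — descendants of P are {L}; none are in {A, F}.
Condition 2 (every backdoor path blocked by {A, F}):
  P1: blocked at chain node A ∈ conditioning set.
  P2: blocked at chain node A ∈ conditioning set.
  P3: blocked at fork node A ∈ conditioning set.
  P4: blocked at fork node A ∈ conditioning set.
  P5: blocked at fork node A ∈ conditioning set.
  P6: blocked at fork node F ∈ conditioning set.
{A, F} satisfies the backdoor criterion.

Yes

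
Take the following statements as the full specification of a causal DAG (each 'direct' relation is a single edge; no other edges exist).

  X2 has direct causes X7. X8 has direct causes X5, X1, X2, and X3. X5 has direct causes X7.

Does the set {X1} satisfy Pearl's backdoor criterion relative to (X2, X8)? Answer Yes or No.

No

Backdoor paths from X2 to X8 (paths whose first edge points into X2):
  P1: X2 <- X7 -> X5 -> X8
Condition 1 (no descendant of X2 in the set): holds — descendants of X2 are {X8}; none are in {X1}.
Condition 2 (every backdoor path blocked by {X1}):
  P1: open — no interior node is in the conditioning set.
{X1} does not satisfy the backdoor criterion.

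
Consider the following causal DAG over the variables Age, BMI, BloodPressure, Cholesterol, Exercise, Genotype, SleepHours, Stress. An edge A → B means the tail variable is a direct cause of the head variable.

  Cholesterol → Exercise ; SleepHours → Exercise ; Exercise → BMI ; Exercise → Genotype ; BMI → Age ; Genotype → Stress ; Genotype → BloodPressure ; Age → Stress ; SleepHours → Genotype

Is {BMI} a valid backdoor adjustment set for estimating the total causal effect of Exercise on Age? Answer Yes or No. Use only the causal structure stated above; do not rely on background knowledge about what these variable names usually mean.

No

Backdoor paths from Exercise to Age (paths whose first edge points into Exercise):
  P1: Exercise <- SleepHours -> Genotype -> Stress <- Age
Condition 1 (no descendant of Exercise in the set): FAILS — BMI is a descendant of Exercise.
Condition 2 (every backdoor path blocked by {BMI}):
  P1: blocked at collider Stress (neither it nor any descendant is in the conditioning set).
{BMI} does not satisfy the backdoor criterion.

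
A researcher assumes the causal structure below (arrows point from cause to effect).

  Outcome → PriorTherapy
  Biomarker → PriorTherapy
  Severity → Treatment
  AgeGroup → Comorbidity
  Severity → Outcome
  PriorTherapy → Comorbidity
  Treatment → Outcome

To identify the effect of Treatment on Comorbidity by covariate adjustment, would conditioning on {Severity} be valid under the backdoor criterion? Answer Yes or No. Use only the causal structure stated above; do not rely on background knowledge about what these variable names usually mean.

Yes

Backdoor paths from Treatment to Comorbidity (paths whose first edge points into Treatment):
  P1: Treatment <- Severity -> Outcome -> PriorTherapy -> Comorbidity
Condition 1 (no descendant of Treatment in the set): holds — descendants of Treatment are {Comorbidity, Outcome, PriorTherapy}; none are in {Severity}.
Condition 2 (every backdoor path blocked by {Severity}):
  P1: blocked at fork node Severity ∈ conditioning set.
{Severity} satisfies the backdoor criterion.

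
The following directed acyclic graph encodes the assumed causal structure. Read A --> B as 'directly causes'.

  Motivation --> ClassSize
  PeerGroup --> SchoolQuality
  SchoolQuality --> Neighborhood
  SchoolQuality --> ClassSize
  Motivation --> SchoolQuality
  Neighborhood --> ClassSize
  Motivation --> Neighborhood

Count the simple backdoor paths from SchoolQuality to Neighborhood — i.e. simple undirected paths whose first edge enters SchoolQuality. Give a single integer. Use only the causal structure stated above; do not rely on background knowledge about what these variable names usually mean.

2

A backdoor path from SchoolQuality to Neighborhood is any simple undirected path whose first edge points into SchoolQuality (i.e. leaves SchoolQuality via a parent).
Parents of SchoolQuality: {Motivation, PeerGroup}.
Enumerating:
  P1: SchoolQuality <- Motivation -> Neighborhood
  P2: SchoolQuality <- Motivation -> ClassSize <- Neighborhood
That exhausts the simple backdoor paths. Count: 2.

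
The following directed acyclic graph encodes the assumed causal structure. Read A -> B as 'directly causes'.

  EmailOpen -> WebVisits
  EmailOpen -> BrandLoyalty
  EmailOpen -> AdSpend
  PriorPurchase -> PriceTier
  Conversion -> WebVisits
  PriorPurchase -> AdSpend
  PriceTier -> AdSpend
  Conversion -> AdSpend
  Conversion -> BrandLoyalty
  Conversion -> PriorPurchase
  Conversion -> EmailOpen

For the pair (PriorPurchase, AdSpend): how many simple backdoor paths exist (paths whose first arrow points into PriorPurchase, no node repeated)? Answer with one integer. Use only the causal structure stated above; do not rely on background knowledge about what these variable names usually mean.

4

A backdoor path from PriorPurchase to AdSpend is any simple undirected path whose first edge points into PriorPurchase (i.e. leaves PriorPurchase via a parent).
Parents of PriorPurchase: {Conversion}.
Enumerating:
  P1: PriorPurchase <- Conversion -> EmailOpen -> AdSpend
  P2: PriorPurchase <- Conversion -> WebVisits <- EmailOpen -> AdSpend
  P3: PriorPurchase <- Conversion -> BrandLoyalty <- EmailOpen -> AdSpend
  P4: PriorPurchase <- Conversion -> AdSpend
That exhausts the simple backdoor paths. Count: 4.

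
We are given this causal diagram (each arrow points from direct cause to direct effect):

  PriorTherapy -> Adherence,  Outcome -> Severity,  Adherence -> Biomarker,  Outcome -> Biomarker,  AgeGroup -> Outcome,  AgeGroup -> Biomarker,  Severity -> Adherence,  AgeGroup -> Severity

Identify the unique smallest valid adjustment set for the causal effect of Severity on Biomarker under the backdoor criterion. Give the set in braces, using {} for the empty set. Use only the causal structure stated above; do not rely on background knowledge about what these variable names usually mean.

Variables eligible for adjustment (non-descendants of Severity, excluding Severity and Biomarker): {AgeGroup, Outcome, PriorTherapy}.
Backdoor paths from Severity to Biomarker:
  P1: Severity <- AgeGroup -> Outcome -> Biomarker
  P2: Severity <- AgeGroup -> Biomarker
  P3: Severity <- Outcome <- AgeGroup -> Biomarker
  P4: Severity <- Outcome -> Biomarker
The empty set is not sufficient: P1 (Severity <- AgeGroup -> Outcome -> Biomarker) has no collider blocking it and no conditioned non-collider, so it is open.
Try {AgeGroup, Outcome}:
  P1: blocked at fork node AgeGroup ∈ conditioning set.
  P2: blocked at fork node AgeGroup ∈ conditioning set.
  P3: blocked at chain node Outcome ∈ conditioning set.
  P4: blocked at fork node Outcome ∈ conditioning set.
{AgeGroup, Outcome} contains no descendant of Severity and blocks every backdoor path.
Every element of {AgeGroup, Outcome} is needed (dropping AgeGroup leaves P2 open; dropping Outcome leaves P4 open), so no proper subset is valid.
Among all size-2 subsets of the eligible variables, only {AgeGroup, Outcome} blocks every backdoor path, so it is the unique smallest valid adjustment set.

{AgeGroup, Outcome}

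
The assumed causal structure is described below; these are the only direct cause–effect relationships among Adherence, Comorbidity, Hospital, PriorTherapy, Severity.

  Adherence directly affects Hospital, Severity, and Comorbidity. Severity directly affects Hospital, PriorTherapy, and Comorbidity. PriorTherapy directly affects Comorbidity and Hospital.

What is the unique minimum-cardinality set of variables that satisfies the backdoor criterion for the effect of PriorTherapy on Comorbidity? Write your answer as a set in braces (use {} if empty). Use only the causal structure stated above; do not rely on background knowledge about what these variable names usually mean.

Variables eligible for adjustment (non-descendants of PriorTherapy, excluding PriorTherapy and Comorbidity): {Adherence, Severity}.
Backdoor paths from PriorTherapy to Comorbidity:
  P1: PriorTherapy <- Severity <- Adherence -> Comorbidity
  P2: PriorTherapy <- Severity -> Hospital <- Adherence -> Comorbidity
  P3: PriorTherapy <- Severity -> Comorbidity
The empty set is not sufficient: P1 (PriorTherapy <- Severity <- Adherence -> Comorbidity) has no collider blocking it and no conditioned non-collider, so it is open.
Try {Severity}:
  P1: blocked at chain node Severity ∈ conditioning set.
  P2: blocked at fork node Severity ∈ conditioning set.
  P3: blocked at fork node Severity ∈ conditioning set.
{Severity} contains no descendant of PriorTherapy and blocks every backdoor path.
No other singleton works — e.g. {Adherence} leaves P3 open — so {Severity} is the unique smallest valid adjustment set.

{Severity}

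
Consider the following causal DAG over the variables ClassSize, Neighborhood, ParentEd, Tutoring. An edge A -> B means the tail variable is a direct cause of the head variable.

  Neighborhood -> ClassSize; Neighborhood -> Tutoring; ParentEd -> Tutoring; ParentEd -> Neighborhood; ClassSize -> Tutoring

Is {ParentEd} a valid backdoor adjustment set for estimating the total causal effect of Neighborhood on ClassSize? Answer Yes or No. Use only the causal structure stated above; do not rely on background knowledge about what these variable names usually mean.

Backdoor paths from Neighborhood to ClassSize (paths whose first edge points into Neighborhood):
  P1: Neighborhood <- ParentEd -> Tutoring <- ClassSize
Condition 1 (no descendant of Neighborhood in the set): holds — descendants of Neighborhood are {ClassSize, Tutoring}; none are in {ParentEd}.
Condition 2 (every backdoor path blocked by {ParentEd}):
  P1: blocked at fork node ParentEd ∈ conditioning set.
{ParentEd} satisfies the backdoor criterion.

Yes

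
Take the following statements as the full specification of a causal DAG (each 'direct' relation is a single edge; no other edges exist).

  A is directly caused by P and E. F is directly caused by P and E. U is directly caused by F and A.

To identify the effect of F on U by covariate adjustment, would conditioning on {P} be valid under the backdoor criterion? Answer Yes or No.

Backdoor paths from F to U (paths whose first edge points into F):
  P1: F <- E -> A -> U
  P2: F <- P -> A -> U
Condition 1 (no descendant of F in the set): holds — descendants of F are {U}; none are in {P}.
Condition 2 (every backdoor path blocked by {P}):
  P1: open — no interior node is in the conditioning set.
  P2: blocked at fork node P ∈ conditioning set.
{P} does not satisfy the backdoor criterion.

No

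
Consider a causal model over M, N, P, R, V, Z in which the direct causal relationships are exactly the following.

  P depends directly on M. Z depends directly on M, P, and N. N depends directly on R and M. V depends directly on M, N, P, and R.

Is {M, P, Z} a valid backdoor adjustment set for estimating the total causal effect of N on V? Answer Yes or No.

Backdoor paths from N to V (paths whose first edge points into N):
  P1: N <- M -> P -> V
  P2: N <- M -> Z <- P -> V
  P3: N <- M -> V
  P4: N <- R -> V
Condition 1 (no descendant of N in the set): FAILS — Z is a descendant of N.
Condition 2 (every backdoor path blocked by {M, P, Z}):
  P1: blocked at fork node M ∈ conditioning set.
  P2: blocked at fork node M ∈ conditioning set.
  P3: blocked at fork node M ∈ conditioning set.
  P4: open — no interior node is in the conditioning set.
{M, P, Z} does not satisfy the backdoor criterion.

No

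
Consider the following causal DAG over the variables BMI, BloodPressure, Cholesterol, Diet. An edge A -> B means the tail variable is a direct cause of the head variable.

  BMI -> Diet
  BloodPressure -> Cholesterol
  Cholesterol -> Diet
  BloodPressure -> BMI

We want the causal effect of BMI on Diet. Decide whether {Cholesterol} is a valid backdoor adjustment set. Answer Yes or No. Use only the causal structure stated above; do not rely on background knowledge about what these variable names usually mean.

Yes

Backdoor paths from BMI to Diet (paths whose first edge points into BMI):
  P1: BMI <- BloodPressure -> Cholesterol -> Diet
Condition 1 (no descendant of BMI in the set): holds — descendants of BMI are {Diet}; none are in {Cholesterol}.
Condition 2 (every backdoor path blocked by {Cholesterol}):
  P1: blocked at chain node Cholesterol ∈ conditioning set.
{Cholesterol} satisfies the backdoor criterion.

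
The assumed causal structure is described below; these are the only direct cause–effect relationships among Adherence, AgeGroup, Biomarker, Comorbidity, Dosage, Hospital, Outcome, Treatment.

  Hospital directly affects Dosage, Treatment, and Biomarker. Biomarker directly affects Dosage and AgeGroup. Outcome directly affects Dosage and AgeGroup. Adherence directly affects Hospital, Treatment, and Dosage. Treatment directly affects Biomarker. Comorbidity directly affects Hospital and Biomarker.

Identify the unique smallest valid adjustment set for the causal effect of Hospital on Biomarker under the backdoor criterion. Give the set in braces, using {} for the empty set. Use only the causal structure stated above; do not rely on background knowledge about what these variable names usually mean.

Variables eligible for adjustment (non-descendants of Hospital, excluding Hospital and Biomarker): {Adherence, Comorbidity, Outcome}.
Backdoor paths from Hospital to Biomarker:
  P1: Hospital <- Adherence -> Treatment -> Biomarker
  P2: Hospital <- Adherence -> Dosage <- Biomarker
  P3: Hospital <- Adherence -> Dosage <- Outcome -> AgeGroup <- Biomarker
  P4: Hospital <- Comorbidity -> Biomarker
The empty set is not sufficient: P1 (Hospital <- Adherence -> Treatment -> Biomarker) has no collider blocking it and no conditioned non-collider, so it is open.
Try {Adherence, Comorbidity}:
  P1: blocked at fork node Adherence ∈ conditioning set.
  P2: blocked at fork node Adherence ∈ conditioning set.
  P3: blocked at fork node Adherence ∈ conditioning set.
  P4: blocked at fork node Comorbidity ∈ conditioning set.
{Adherence, Comorbidity} contains no descendant of Hospital and blocks every backdoor path.
Every element of {Adherence, Comorbidity} is needed (dropping Adherence leaves P1 open; dropping Comorbidity leaves P4 open), so no proper subset is valid.
Among all size-2 subsets of the eligible variables, only {Adherence, Comorbidity} blocks every backdoor path, so it is the unique smallest valid adjustment set.

{Adherence, Comorbidity}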